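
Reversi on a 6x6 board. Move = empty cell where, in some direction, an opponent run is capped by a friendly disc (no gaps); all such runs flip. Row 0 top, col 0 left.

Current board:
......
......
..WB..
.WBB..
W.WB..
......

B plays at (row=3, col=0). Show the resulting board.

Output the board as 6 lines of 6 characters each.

Answer: ......
......
..WB..
BBBB..
W.WB..
......

Derivation:
Place B at (3,0); scan 8 dirs for brackets.
Dir NW: edge -> no flip
Dir N: first cell '.' (not opp) -> no flip
Dir NE: first cell '.' (not opp) -> no flip
Dir W: edge -> no flip
Dir E: opp run (3,1) capped by B -> flip
Dir SW: edge -> no flip
Dir S: opp run (4,0), next='.' -> no flip
Dir SE: first cell '.' (not opp) -> no flip
All flips: (3,1)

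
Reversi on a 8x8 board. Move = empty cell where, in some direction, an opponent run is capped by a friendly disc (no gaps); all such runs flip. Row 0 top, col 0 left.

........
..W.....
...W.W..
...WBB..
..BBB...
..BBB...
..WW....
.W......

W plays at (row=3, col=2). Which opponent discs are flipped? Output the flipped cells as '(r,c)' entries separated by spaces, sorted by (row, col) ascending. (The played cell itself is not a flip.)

Answer: (4,2) (5,2)

Derivation:
Dir NW: first cell '.' (not opp) -> no flip
Dir N: first cell '.' (not opp) -> no flip
Dir NE: first cell 'W' (not opp) -> no flip
Dir W: first cell '.' (not opp) -> no flip
Dir E: first cell 'W' (not opp) -> no flip
Dir SW: first cell '.' (not opp) -> no flip
Dir S: opp run (4,2) (5,2) capped by W -> flip
Dir SE: opp run (4,3) (5,4), next='.' -> no flip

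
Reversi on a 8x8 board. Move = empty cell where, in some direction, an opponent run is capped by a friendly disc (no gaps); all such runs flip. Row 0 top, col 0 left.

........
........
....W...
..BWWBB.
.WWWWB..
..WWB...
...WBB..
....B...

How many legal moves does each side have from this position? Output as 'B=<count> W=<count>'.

-- B to move --
(1,3): flips 1 -> legal
(1,4): flips 3 -> legal
(1,5): no bracket -> illegal
(2,2): no bracket -> illegal
(2,3): flips 1 -> legal
(2,5): no bracket -> illegal
(3,0): flips 3 -> legal
(3,1): flips 2 -> legal
(4,0): flips 4 -> legal
(5,0): flips 1 -> legal
(5,1): flips 2 -> legal
(5,5): no bracket -> illegal
(6,1): no bracket -> illegal
(6,2): flips 5 -> legal
(7,2): flips 1 -> legal
(7,3): no bracket -> illegal
B mobility = 10
-- W to move --
(2,1): flips 1 -> legal
(2,2): flips 1 -> legal
(2,3): flips 1 -> legal
(2,5): no bracket -> illegal
(2,6): flips 1 -> legal
(2,7): flips 3 -> legal
(3,1): flips 1 -> legal
(3,7): flips 2 -> legal
(4,6): flips 2 -> legal
(4,7): no bracket -> illegal
(5,5): flips 1 -> legal
(5,6): flips 1 -> legal
(6,6): flips 2 -> legal
(7,3): no bracket -> illegal
(7,5): flips 1 -> legal
(7,6): flips 2 -> legal
W mobility = 13

Answer: B=10 W=13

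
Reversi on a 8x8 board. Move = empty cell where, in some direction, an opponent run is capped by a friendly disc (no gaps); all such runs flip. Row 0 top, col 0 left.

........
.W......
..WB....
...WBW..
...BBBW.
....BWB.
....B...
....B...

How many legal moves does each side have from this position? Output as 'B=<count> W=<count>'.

Answer: B=10 W=7

Derivation:
-- B to move --
(0,0): flips 3 -> legal
(0,1): no bracket -> illegal
(0,2): no bracket -> illegal
(1,0): no bracket -> illegal
(1,2): no bracket -> illegal
(1,3): no bracket -> illegal
(2,0): no bracket -> illegal
(2,1): flips 1 -> legal
(2,4): no bracket -> illegal
(2,5): flips 1 -> legal
(2,6): flips 1 -> legal
(3,1): no bracket -> illegal
(3,2): flips 1 -> legal
(3,6): flips 2 -> legal
(3,7): flips 2 -> legal
(4,2): no bracket -> illegal
(4,7): flips 1 -> legal
(5,7): no bracket -> illegal
(6,5): flips 1 -> legal
(6,6): flips 1 -> legal
B mobility = 10
-- W to move --
(1,2): no bracket -> illegal
(1,3): flips 1 -> legal
(1,4): no bracket -> illegal
(2,4): flips 1 -> legal
(2,5): no bracket -> illegal
(3,2): no bracket -> illegal
(3,6): no bracket -> illegal
(4,2): flips 3 -> legal
(4,7): no bracket -> illegal
(5,2): no bracket -> illegal
(5,3): flips 3 -> legal
(5,7): flips 1 -> legal
(6,3): no bracket -> illegal
(6,5): no bracket -> illegal
(6,6): flips 1 -> legal
(6,7): no bracket -> illegal
(7,3): flips 1 -> legal
(7,5): no bracket -> illegal
W mobility = 7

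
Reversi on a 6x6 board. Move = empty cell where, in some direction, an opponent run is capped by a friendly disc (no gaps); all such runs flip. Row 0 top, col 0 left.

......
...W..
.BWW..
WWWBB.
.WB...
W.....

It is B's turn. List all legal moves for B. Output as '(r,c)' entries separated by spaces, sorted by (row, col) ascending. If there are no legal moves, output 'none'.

(0,2): no bracket -> illegal
(0,3): flips 2 -> legal
(0,4): no bracket -> illegal
(1,1): flips 1 -> legal
(1,2): flips 3 -> legal
(1,4): no bracket -> illegal
(2,0): flips 1 -> legal
(2,4): flips 2 -> legal
(4,0): flips 1 -> legal
(4,3): flips 1 -> legal
(5,1): flips 2 -> legal
(5,2): no bracket -> illegal

Answer: (0,3) (1,1) (1,2) (2,0) (2,4) (4,0) (4,3) (5,1)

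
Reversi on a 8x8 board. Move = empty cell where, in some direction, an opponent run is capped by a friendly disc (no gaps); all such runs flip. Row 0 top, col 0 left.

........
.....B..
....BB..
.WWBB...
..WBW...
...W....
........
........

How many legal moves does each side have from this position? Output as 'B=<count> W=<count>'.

Answer: B=8 W=6

Derivation:
-- B to move --
(2,0): no bracket -> illegal
(2,1): flips 1 -> legal
(2,2): no bracket -> illegal
(2,3): no bracket -> illegal
(3,0): flips 2 -> legal
(3,5): no bracket -> illegal
(4,0): no bracket -> illegal
(4,1): flips 1 -> legal
(4,5): flips 1 -> legal
(5,1): flips 1 -> legal
(5,2): no bracket -> illegal
(5,4): flips 1 -> legal
(5,5): flips 1 -> legal
(6,2): no bracket -> illegal
(6,3): flips 1 -> legal
(6,4): no bracket -> illegal
B mobility = 8
-- W to move --
(0,4): no bracket -> illegal
(0,5): no bracket -> illegal
(0,6): flips 3 -> legal
(1,3): no bracket -> illegal
(1,4): flips 2 -> legal
(1,6): no bracket -> illegal
(2,2): flips 1 -> legal
(2,3): flips 2 -> legal
(2,6): no bracket -> illegal
(3,5): flips 2 -> legal
(3,6): no bracket -> illegal
(4,5): no bracket -> illegal
(5,2): no bracket -> illegal
(5,4): flips 1 -> legal
W mobility = 6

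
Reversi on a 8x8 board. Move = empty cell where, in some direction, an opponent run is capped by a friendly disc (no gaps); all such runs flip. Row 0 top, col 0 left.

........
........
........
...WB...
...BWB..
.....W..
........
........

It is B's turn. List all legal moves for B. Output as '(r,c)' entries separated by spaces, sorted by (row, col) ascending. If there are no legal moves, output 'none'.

(2,2): no bracket -> illegal
(2,3): flips 1 -> legal
(2,4): no bracket -> illegal
(3,2): flips 1 -> legal
(3,5): no bracket -> illegal
(4,2): no bracket -> illegal
(4,6): no bracket -> illegal
(5,3): no bracket -> illegal
(5,4): flips 1 -> legal
(5,6): no bracket -> illegal
(6,4): no bracket -> illegal
(6,5): flips 1 -> legal
(6,6): no bracket -> illegal

Answer: (2,3) (3,2) (5,4) (6,5)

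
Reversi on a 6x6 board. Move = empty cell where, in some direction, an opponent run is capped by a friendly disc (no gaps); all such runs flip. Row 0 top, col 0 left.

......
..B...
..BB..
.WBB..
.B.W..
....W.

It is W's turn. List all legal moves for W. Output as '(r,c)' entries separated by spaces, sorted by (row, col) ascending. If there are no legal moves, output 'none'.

Answer: (1,3) (2,1) (3,4) (5,1)

Derivation:
(0,1): no bracket -> illegal
(0,2): no bracket -> illegal
(0,3): no bracket -> illegal
(1,1): no bracket -> illegal
(1,3): flips 3 -> legal
(1,4): no bracket -> illegal
(2,1): flips 1 -> legal
(2,4): no bracket -> illegal
(3,0): no bracket -> illegal
(3,4): flips 2 -> legal
(4,0): no bracket -> illegal
(4,2): no bracket -> illegal
(4,4): no bracket -> illegal
(5,0): no bracket -> illegal
(5,1): flips 1 -> legal
(5,2): no bracket -> illegal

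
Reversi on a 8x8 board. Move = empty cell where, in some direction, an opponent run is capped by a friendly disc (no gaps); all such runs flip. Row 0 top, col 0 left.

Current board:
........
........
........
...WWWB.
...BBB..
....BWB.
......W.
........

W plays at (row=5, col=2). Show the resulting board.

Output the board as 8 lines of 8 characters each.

Answer: ........
........
........
...WWWB.
...WBB..
..W.BWB.
......W.
........

Derivation:
Place W at (5,2); scan 8 dirs for brackets.
Dir NW: first cell '.' (not opp) -> no flip
Dir N: first cell '.' (not opp) -> no flip
Dir NE: opp run (4,3) capped by W -> flip
Dir W: first cell '.' (not opp) -> no flip
Dir E: first cell '.' (not opp) -> no flip
Dir SW: first cell '.' (not opp) -> no flip
Dir S: first cell '.' (not opp) -> no flip
Dir SE: first cell '.' (not opp) -> no flip
All flips: (4,3)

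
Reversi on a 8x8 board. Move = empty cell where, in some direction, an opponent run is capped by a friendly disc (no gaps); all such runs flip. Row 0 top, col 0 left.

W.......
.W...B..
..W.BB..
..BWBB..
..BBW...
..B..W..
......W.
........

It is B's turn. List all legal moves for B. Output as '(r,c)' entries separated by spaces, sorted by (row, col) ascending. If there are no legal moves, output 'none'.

(0,1): no bracket -> illegal
(0,2): no bracket -> illegal
(1,0): no bracket -> illegal
(1,2): flips 1 -> legal
(1,3): no bracket -> illegal
(2,0): no bracket -> illegal
(2,1): no bracket -> illegal
(2,3): flips 1 -> legal
(3,1): no bracket -> illegal
(4,5): flips 1 -> legal
(4,6): no bracket -> illegal
(5,3): flips 1 -> legal
(5,4): flips 1 -> legal
(5,6): no bracket -> illegal
(5,7): no bracket -> illegal
(6,4): no bracket -> illegal
(6,5): no bracket -> illegal
(6,7): no bracket -> illegal
(7,5): no bracket -> illegal
(7,6): no bracket -> illegal
(7,7): no bracket -> illegal

Answer: (1,2) (2,3) (4,5) (5,3) (5,4)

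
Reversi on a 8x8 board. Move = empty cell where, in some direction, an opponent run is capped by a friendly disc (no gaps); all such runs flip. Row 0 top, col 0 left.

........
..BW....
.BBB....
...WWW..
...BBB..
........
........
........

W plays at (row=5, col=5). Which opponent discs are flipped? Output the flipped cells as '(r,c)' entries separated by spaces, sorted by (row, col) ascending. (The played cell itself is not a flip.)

Answer: (4,4) (4,5)

Derivation:
Dir NW: opp run (4,4) capped by W -> flip
Dir N: opp run (4,5) capped by W -> flip
Dir NE: first cell '.' (not opp) -> no flip
Dir W: first cell '.' (not opp) -> no flip
Dir E: first cell '.' (not opp) -> no flip
Dir SW: first cell '.' (not opp) -> no flip
Dir S: first cell '.' (not opp) -> no flip
Dir SE: first cell '.' (not opp) -> no flip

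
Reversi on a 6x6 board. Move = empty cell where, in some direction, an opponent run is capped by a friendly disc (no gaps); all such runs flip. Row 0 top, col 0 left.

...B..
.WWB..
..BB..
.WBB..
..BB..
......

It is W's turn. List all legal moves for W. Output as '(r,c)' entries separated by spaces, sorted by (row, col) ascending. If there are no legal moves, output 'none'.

(0,2): no bracket -> illegal
(0,4): flips 2 -> legal
(1,4): flips 1 -> legal
(2,1): no bracket -> illegal
(2,4): no bracket -> illegal
(3,4): flips 3 -> legal
(4,1): no bracket -> illegal
(4,4): flips 2 -> legal
(5,1): no bracket -> illegal
(5,2): flips 3 -> legal
(5,3): flips 1 -> legal
(5,4): no bracket -> illegal

Answer: (0,4) (1,4) (3,4) (4,4) (5,2) (5,3)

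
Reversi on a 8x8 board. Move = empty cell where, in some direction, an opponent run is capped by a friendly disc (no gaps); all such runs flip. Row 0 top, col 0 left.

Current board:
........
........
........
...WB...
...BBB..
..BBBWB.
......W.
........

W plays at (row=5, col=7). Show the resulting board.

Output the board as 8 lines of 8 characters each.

Answer: ........
........
........
...WB...
...BBB..
..BBBWWW
......W.
........

Derivation:
Place W at (5,7); scan 8 dirs for brackets.
Dir NW: first cell '.' (not opp) -> no flip
Dir N: first cell '.' (not opp) -> no flip
Dir NE: edge -> no flip
Dir W: opp run (5,6) capped by W -> flip
Dir E: edge -> no flip
Dir SW: first cell 'W' (not opp) -> no flip
Dir S: first cell '.' (not opp) -> no flip
Dir SE: edge -> no flip
All flips: (5,6)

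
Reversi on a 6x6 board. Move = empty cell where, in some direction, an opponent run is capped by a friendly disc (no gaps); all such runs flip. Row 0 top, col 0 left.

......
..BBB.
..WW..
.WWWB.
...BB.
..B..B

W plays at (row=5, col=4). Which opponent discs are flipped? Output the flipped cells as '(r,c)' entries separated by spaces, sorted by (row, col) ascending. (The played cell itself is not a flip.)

Dir NW: opp run (4,3) capped by W -> flip
Dir N: opp run (4,4) (3,4), next='.' -> no flip
Dir NE: first cell '.' (not opp) -> no flip
Dir W: first cell '.' (not opp) -> no flip
Dir E: opp run (5,5), next=edge -> no flip
Dir SW: edge -> no flip
Dir S: edge -> no flip
Dir SE: edge -> no flip

Answer: (4,3)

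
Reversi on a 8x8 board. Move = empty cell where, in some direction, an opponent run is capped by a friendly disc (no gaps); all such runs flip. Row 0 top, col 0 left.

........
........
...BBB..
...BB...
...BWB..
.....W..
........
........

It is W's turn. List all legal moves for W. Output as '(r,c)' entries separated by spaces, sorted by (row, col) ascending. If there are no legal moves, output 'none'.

Answer: (1,4) (2,2) (3,5) (4,2) (4,6)

Derivation:
(1,2): no bracket -> illegal
(1,3): no bracket -> illegal
(1,4): flips 2 -> legal
(1,5): no bracket -> illegal
(1,6): no bracket -> illegal
(2,2): flips 1 -> legal
(2,6): no bracket -> illegal
(3,2): no bracket -> illegal
(3,5): flips 1 -> legal
(3,6): no bracket -> illegal
(4,2): flips 1 -> legal
(4,6): flips 1 -> legal
(5,2): no bracket -> illegal
(5,3): no bracket -> illegal
(5,4): no bracket -> illegal
(5,6): no bracket -> illegal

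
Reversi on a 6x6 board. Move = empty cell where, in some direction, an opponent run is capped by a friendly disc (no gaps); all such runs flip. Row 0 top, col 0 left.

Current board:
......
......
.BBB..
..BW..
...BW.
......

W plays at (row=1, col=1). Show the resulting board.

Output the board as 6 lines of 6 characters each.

Place W at (1,1); scan 8 dirs for brackets.
Dir NW: first cell '.' (not opp) -> no flip
Dir N: first cell '.' (not opp) -> no flip
Dir NE: first cell '.' (not opp) -> no flip
Dir W: first cell '.' (not opp) -> no flip
Dir E: first cell '.' (not opp) -> no flip
Dir SW: first cell '.' (not opp) -> no flip
Dir S: opp run (2,1), next='.' -> no flip
Dir SE: opp run (2,2) capped by W -> flip
All flips: (2,2)

Answer: ......
.W....
.BWB..
..BW..
...BW.
......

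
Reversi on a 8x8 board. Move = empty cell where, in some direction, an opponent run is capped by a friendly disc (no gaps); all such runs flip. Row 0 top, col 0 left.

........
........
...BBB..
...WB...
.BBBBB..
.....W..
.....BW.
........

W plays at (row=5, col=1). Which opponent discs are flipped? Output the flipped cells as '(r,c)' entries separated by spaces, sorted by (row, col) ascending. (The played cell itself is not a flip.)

Dir NW: first cell '.' (not opp) -> no flip
Dir N: opp run (4,1), next='.' -> no flip
Dir NE: opp run (4,2) capped by W -> flip
Dir W: first cell '.' (not opp) -> no flip
Dir E: first cell '.' (not opp) -> no flip
Dir SW: first cell '.' (not opp) -> no flip
Dir S: first cell '.' (not opp) -> no flip
Dir SE: first cell '.' (not opp) -> no flip

Answer: (4,2)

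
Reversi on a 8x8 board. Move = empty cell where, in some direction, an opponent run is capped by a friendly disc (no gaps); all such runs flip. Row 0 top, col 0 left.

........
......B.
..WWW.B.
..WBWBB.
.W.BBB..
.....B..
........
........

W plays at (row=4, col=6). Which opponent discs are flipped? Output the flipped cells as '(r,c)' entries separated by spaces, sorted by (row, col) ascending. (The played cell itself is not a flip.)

Answer: (3,5)

Derivation:
Dir NW: opp run (3,5) capped by W -> flip
Dir N: opp run (3,6) (2,6) (1,6), next='.' -> no flip
Dir NE: first cell '.' (not opp) -> no flip
Dir W: opp run (4,5) (4,4) (4,3), next='.' -> no flip
Dir E: first cell '.' (not opp) -> no flip
Dir SW: opp run (5,5), next='.' -> no flip
Dir S: first cell '.' (not opp) -> no flip
Dir SE: first cell '.' (not opp) -> no flip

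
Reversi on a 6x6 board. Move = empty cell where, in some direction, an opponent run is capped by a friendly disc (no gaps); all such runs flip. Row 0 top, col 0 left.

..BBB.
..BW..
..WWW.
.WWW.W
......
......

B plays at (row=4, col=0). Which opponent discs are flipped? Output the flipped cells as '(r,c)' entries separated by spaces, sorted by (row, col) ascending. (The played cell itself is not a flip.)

Dir NW: edge -> no flip
Dir N: first cell '.' (not opp) -> no flip
Dir NE: opp run (3,1) (2,2) (1,3) capped by B -> flip
Dir W: edge -> no flip
Dir E: first cell '.' (not opp) -> no flip
Dir SW: edge -> no flip
Dir S: first cell '.' (not opp) -> no flip
Dir SE: first cell '.' (not opp) -> no flip

Answer: (1,3) (2,2) (3,1)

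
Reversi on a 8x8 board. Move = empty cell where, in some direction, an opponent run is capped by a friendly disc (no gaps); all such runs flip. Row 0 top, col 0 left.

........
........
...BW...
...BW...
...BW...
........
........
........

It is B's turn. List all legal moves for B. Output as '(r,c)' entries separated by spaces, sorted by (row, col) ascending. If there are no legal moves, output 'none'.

Answer: (1,5) (2,5) (3,5) (4,5) (5,5)

Derivation:
(1,3): no bracket -> illegal
(1,4): no bracket -> illegal
(1,5): flips 1 -> legal
(2,5): flips 2 -> legal
(3,5): flips 1 -> legal
(4,5): flips 2 -> legal
(5,3): no bracket -> illegal
(5,4): no bracket -> illegal
(5,5): flips 1 -> legal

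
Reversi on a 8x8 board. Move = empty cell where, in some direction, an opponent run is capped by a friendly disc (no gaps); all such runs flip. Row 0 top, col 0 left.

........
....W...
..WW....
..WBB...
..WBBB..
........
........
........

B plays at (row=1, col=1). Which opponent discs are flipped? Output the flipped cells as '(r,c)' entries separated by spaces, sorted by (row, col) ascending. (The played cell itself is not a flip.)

Dir NW: first cell '.' (not opp) -> no flip
Dir N: first cell '.' (not opp) -> no flip
Dir NE: first cell '.' (not opp) -> no flip
Dir W: first cell '.' (not opp) -> no flip
Dir E: first cell '.' (not opp) -> no flip
Dir SW: first cell '.' (not opp) -> no flip
Dir S: first cell '.' (not opp) -> no flip
Dir SE: opp run (2,2) capped by B -> flip

Answer: (2,2)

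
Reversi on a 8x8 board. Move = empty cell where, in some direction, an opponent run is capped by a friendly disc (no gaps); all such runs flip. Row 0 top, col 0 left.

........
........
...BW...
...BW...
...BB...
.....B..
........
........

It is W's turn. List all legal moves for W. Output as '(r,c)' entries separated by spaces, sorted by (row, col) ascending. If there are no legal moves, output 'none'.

(1,2): flips 1 -> legal
(1,3): no bracket -> illegal
(1,4): no bracket -> illegal
(2,2): flips 1 -> legal
(3,2): flips 1 -> legal
(3,5): no bracket -> illegal
(4,2): flips 1 -> legal
(4,5): no bracket -> illegal
(4,6): no bracket -> illegal
(5,2): flips 1 -> legal
(5,3): no bracket -> illegal
(5,4): flips 1 -> legal
(5,6): no bracket -> illegal
(6,4): no bracket -> illegal
(6,5): no bracket -> illegal
(6,6): no bracket -> illegal

Answer: (1,2) (2,2) (3,2) (4,2) (5,2) (5,4)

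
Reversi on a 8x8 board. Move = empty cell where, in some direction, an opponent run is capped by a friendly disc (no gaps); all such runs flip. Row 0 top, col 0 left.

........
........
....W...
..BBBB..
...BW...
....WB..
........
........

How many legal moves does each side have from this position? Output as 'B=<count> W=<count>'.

Answer: B=7 W=7

Derivation:
-- B to move --
(1,3): flips 1 -> legal
(1,4): flips 1 -> legal
(1,5): flips 1 -> legal
(2,3): no bracket -> illegal
(2,5): no bracket -> illegal
(4,5): flips 1 -> legal
(5,3): flips 2 -> legal
(6,3): no bracket -> illegal
(6,4): flips 2 -> legal
(6,5): flips 1 -> legal
B mobility = 7
-- W to move --
(2,1): flips 2 -> legal
(2,2): flips 1 -> legal
(2,3): no bracket -> illegal
(2,5): no bracket -> illegal
(2,6): flips 1 -> legal
(3,1): no bracket -> illegal
(3,6): no bracket -> illegal
(4,1): no bracket -> illegal
(4,2): flips 2 -> legal
(4,5): no bracket -> illegal
(4,6): flips 1 -> legal
(5,2): no bracket -> illegal
(5,3): no bracket -> illegal
(5,6): flips 1 -> legal
(6,4): no bracket -> illegal
(6,5): no bracket -> illegal
(6,6): flips 1 -> legal
W mobility = 7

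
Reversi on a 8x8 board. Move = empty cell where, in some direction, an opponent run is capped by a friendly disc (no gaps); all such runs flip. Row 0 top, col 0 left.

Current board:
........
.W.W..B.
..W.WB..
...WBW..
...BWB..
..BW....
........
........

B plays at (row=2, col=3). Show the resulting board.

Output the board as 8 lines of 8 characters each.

Place B at (2,3); scan 8 dirs for brackets.
Dir NW: first cell '.' (not opp) -> no flip
Dir N: opp run (1,3), next='.' -> no flip
Dir NE: first cell '.' (not opp) -> no flip
Dir W: opp run (2,2), next='.' -> no flip
Dir E: opp run (2,4) capped by B -> flip
Dir SW: first cell '.' (not opp) -> no flip
Dir S: opp run (3,3) capped by B -> flip
Dir SE: first cell 'B' (not opp) -> no flip
All flips: (2,4) (3,3)

Answer: ........
.W.W..B.
..WBBB..
...BBW..
...BWB..
..BW....
........
........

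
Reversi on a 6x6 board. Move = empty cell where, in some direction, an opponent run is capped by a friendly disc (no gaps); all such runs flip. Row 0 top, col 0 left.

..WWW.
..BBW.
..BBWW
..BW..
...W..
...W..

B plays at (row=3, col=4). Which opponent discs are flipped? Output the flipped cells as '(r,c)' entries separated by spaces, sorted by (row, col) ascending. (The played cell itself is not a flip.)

Answer: (3,3)

Derivation:
Dir NW: first cell 'B' (not opp) -> no flip
Dir N: opp run (2,4) (1,4) (0,4), next=edge -> no flip
Dir NE: opp run (2,5), next=edge -> no flip
Dir W: opp run (3,3) capped by B -> flip
Dir E: first cell '.' (not opp) -> no flip
Dir SW: opp run (4,3), next='.' -> no flip
Dir S: first cell '.' (not opp) -> no flip
Dir SE: first cell '.' (not opp) -> no flip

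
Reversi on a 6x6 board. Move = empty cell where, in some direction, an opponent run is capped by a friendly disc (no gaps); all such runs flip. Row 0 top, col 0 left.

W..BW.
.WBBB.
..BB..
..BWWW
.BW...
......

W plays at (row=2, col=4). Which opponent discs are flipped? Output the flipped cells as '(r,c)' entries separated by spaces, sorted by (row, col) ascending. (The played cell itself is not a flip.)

Answer: (1,4)

Derivation:
Dir NW: opp run (1,3), next='.' -> no flip
Dir N: opp run (1,4) capped by W -> flip
Dir NE: first cell '.' (not opp) -> no flip
Dir W: opp run (2,3) (2,2), next='.' -> no flip
Dir E: first cell '.' (not opp) -> no flip
Dir SW: first cell 'W' (not opp) -> no flip
Dir S: first cell 'W' (not opp) -> no flip
Dir SE: first cell 'W' (not opp) -> no flip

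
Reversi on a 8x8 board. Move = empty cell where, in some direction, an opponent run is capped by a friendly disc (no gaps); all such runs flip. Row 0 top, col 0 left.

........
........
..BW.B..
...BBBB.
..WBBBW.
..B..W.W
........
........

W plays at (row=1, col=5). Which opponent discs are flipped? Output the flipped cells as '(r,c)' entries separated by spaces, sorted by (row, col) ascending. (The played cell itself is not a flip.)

Answer: (2,5) (3,5) (4,5)

Derivation:
Dir NW: first cell '.' (not opp) -> no flip
Dir N: first cell '.' (not opp) -> no flip
Dir NE: first cell '.' (not opp) -> no flip
Dir W: first cell '.' (not opp) -> no flip
Dir E: first cell '.' (not opp) -> no flip
Dir SW: first cell '.' (not opp) -> no flip
Dir S: opp run (2,5) (3,5) (4,5) capped by W -> flip
Dir SE: first cell '.' (not opp) -> no flip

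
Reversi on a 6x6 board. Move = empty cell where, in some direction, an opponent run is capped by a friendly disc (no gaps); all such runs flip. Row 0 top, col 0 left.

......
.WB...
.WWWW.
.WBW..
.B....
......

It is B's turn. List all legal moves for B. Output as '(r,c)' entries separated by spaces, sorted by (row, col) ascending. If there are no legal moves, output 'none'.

(0,0): no bracket -> illegal
(0,1): flips 3 -> legal
(0,2): no bracket -> illegal
(1,0): flips 2 -> legal
(1,3): no bracket -> illegal
(1,4): flips 1 -> legal
(1,5): no bracket -> illegal
(2,0): no bracket -> illegal
(2,5): no bracket -> illegal
(3,0): flips 2 -> legal
(3,4): flips 2 -> legal
(3,5): no bracket -> illegal
(4,0): no bracket -> illegal
(4,2): no bracket -> illegal
(4,3): no bracket -> illegal
(4,4): no bracket -> illegal

Answer: (0,1) (1,0) (1,4) (3,0) (3,4)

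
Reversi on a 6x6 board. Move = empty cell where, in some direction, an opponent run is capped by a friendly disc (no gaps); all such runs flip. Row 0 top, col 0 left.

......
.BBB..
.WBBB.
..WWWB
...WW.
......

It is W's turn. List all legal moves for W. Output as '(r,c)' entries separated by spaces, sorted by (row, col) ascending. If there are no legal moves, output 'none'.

Answer: (0,0) (0,1) (0,2) (0,3) (1,4) (1,5) (2,5)

Derivation:
(0,0): flips 2 -> legal
(0,1): flips 3 -> legal
(0,2): flips 2 -> legal
(0,3): flips 3 -> legal
(0,4): no bracket -> illegal
(1,0): no bracket -> illegal
(1,4): flips 2 -> legal
(1,5): flips 1 -> legal
(2,0): no bracket -> illegal
(2,5): flips 3 -> legal
(3,1): no bracket -> illegal
(4,5): no bracket -> illegal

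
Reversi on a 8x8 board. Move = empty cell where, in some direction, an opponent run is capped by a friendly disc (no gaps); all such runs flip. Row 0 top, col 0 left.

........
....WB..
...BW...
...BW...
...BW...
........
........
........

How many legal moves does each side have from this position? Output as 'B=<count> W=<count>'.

-- B to move --
(0,3): no bracket -> illegal
(0,4): no bracket -> illegal
(0,5): flips 1 -> legal
(1,3): flips 1 -> legal
(2,5): flips 2 -> legal
(3,5): flips 1 -> legal
(4,5): flips 2 -> legal
(5,3): no bracket -> illegal
(5,4): no bracket -> illegal
(5,5): flips 1 -> legal
B mobility = 6
-- W to move --
(0,4): no bracket -> illegal
(0,5): no bracket -> illegal
(0,6): flips 1 -> legal
(1,2): flips 1 -> legal
(1,3): no bracket -> illegal
(1,6): flips 1 -> legal
(2,2): flips 2 -> legal
(2,5): no bracket -> illegal
(2,6): no bracket -> illegal
(3,2): flips 2 -> legal
(4,2): flips 2 -> legal
(5,2): flips 1 -> legal
(5,3): no bracket -> illegal
(5,4): no bracket -> illegal
W mobility = 7

Answer: B=6 W=7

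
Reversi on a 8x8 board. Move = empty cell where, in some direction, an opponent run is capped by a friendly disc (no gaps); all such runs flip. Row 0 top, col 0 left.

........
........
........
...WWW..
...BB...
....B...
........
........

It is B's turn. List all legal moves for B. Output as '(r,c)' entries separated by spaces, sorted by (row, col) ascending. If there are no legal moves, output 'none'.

(2,2): flips 1 -> legal
(2,3): flips 1 -> legal
(2,4): flips 1 -> legal
(2,5): flips 1 -> legal
(2,6): flips 1 -> legal
(3,2): no bracket -> illegal
(3,6): no bracket -> illegal
(4,2): no bracket -> illegal
(4,5): no bracket -> illegal
(4,6): no bracket -> illegal

Answer: (2,2) (2,3) (2,4) (2,5) (2,6)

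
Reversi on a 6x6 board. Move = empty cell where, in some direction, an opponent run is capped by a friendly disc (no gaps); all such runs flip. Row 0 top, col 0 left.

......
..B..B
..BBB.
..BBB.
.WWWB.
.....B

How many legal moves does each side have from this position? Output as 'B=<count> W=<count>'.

-- B to move --
(3,0): no bracket -> illegal
(3,1): no bracket -> illegal
(4,0): flips 3 -> legal
(5,0): flips 1 -> legal
(5,1): flips 1 -> legal
(5,2): flips 2 -> legal
(5,3): flips 1 -> legal
(5,4): flips 1 -> legal
B mobility = 6
-- W to move --
(0,1): no bracket -> illegal
(0,2): flips 3 -> legal
(0,3): no bracket -> illegal
(0,4): no bracket -> illegal
(0,5): no bracket -> illegal
(1,1): no bracket -> illegal
(1,3): flips 2 -> legal
(1,4): flips 2 -> legal
(2,1): flips 1 -> legal
(2,5): flips 1 -> legal
(3,1): no bracket -> illegal
(3,5): no bracket -> illegal
(4,5): flips 1 -> legal
(5,3): no bracket -> illegal
(5,4): no bracket -> illegal
W mobility = 6

Answer: B=6 W=6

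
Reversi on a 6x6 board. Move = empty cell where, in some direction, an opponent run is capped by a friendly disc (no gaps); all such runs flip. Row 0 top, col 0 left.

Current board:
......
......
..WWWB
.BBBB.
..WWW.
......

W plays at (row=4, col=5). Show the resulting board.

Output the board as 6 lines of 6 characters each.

Place W at (4,5); scan 8 dirs for brackets.
Dir NW: opp run (3,4) capped by W -> flip
Dir N: first cell '.' (not opp) -> no flip
Dir NE: edge -> no flip
Dir W: first cell 'W' (not opp) -> no flip
Dir E: edge -> no flip
Dir SW: first cell '.' (not opp) -> no flip
Dir S: first cell '.' (not opp) -> no flip
Dir SE: edge -> no flip
All flips: (3,4)

Answer: ......
......
..WWWB
.BBBW.
..WWWW
......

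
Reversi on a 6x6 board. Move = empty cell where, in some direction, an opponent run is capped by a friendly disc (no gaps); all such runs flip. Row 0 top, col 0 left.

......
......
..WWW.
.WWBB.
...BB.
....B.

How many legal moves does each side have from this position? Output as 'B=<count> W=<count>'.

-- B to move --
(1,1): flips 1 -> legal
(1,2): flips 1 -> legal
(1,3): flips 1 -> legal
(1,4): flips 1 -> legal
(1,5): flips 1 -> legal
(2,0): no bracket -> illegal
(2,1): flips 1 -> legal
(2,5): no bracket -> illegal
(3,0): flips 2 -> legal
(3,5): no bracket -> illegal
(4,0): no bracket -> illegal
(4,1): no bracket -> illegal
(4,2): no bracket -> illegal
B mobility = 7
-- W to move --
(2,5): no bracket -> illegal
(3,5): flips 2 -> legal
(4,2): flips 1 -> legal
(4,5): flips 1 -> legal
(5,2): no bracket -> illegal
(5,3): flips 2 -> legal
(5,5): flips 2 -> legal
W mobility = 5

Answer: B=7 W=5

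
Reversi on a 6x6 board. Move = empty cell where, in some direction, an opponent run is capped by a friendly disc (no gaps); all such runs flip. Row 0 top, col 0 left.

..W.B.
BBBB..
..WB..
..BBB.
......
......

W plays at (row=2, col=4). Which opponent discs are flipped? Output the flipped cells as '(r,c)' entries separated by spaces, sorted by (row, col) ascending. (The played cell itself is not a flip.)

Dir NW: opp run (1,3) capped by W -> flip
Dir N: first cell '.' (not opp) -> no flip
Dir NE: first cell '.' (not opp) -> no flip
Dir W: opp run (2,3) capped by W -> flip
Dir E: first cell '.' (not opp) -> no flip
Dir SW: opp run (3,3), next='.' -> no flip
Dir S: opp run (3,4), next='.' -> no flip
Dir SE: first cell '.' (not opp) -> no flip

Answer: (1,3) (2,3)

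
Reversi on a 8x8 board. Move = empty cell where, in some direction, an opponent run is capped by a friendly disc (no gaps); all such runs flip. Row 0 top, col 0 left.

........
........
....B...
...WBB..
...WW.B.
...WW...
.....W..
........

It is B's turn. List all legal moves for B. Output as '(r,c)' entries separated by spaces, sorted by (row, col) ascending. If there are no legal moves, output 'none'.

(2,2): no bracket -> illegal
(2,3): no bracket -> illegal
(3,2): flips 1 -> legal
(4,2): flips 1 -> legal
(4,5): no bracket -> illegal
(5,2): flips 1 -> legal
(5,5): no bracket -> illegal
(5,6): no bracket -> illegal
(6,2): flips 2 -> legal
(6,3): no bracket -> illegal
(6,4): flips 2 -> legal
(6,6): no bracket -> illegal
(7,4): no bracket -> illegal
(7,5): no bracket -> illegal
(7,6): no bracket -> illegal

Answer: (3,2) (4,2) (5,2) (6,2) (6,4)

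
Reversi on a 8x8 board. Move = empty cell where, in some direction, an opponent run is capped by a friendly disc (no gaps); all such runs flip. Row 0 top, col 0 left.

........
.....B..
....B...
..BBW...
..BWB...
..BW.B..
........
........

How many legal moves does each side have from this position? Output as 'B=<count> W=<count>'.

-- B to move --
(2,3): no bracket -> illegal
(2,5): flips 2 -> legal
(3,5): flips 1 -> legal
(4,5): no bracket -> illegal
(5,4): flips 2 -> legal
(6,2): flips 1 -> legal
(6,3): flips 2 -> legal
(6,4): flips 1 -> legal
B mobility = 6
-- W to move --
(0,4): no bracket -> illegal
(0,5): no bracket -> illegal
(0,6): no bracket -> illegal
(1,3): no bracket -> illegal
(1,4): flips 1 -> legal
(1,6): no bracket -> illegal
(2,1): flips 1 -> legal
(2,2): no bracket -> illegal
(2,3): flips 1 -> legal
(2,5): no bracket -> illegal
(2,6): no bracket -> illegal
(3,1): flips 3 -> legal
(3,5): flips 1 -> legal
(4,1): flips 1 -> legal
(4,5): flips 1 -> legal
(4,6): no bracket -> illegal
(5,1): flips 1 -> legal
(5,4): flips 1 -> legal
(5,6): no bracket -> illegal
(6,1): flips 1 -> legal
(6,2): no bracket -> illegal
(6,3): no bracket -> illegal
(6,4): no bracket -> illegal
(6,5): no bracket -> illegal
(6,6): no bracket -> illegal
W mobility = 10

Answer: B=6 W=10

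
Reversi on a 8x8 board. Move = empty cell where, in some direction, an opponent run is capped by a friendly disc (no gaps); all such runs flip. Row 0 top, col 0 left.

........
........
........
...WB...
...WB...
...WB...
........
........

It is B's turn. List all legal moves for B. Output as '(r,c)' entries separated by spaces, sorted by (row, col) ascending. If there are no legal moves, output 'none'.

Answer: (2,2) (3,2) (4,2) (5,2) (6,2)

Derivation:
(2,2): flips 1 -> legal
(2,3): no bracket -> illegal
(2,4): no bracket -> illegal
(3,2): flips 2 -> legal
(4,2): flips 1 -> legal
(5,2): flips 2 -> legal
(6,2): flips 1 -> legal
(6,3): no bracket -> illegal
(6,4): no bracket -> illegal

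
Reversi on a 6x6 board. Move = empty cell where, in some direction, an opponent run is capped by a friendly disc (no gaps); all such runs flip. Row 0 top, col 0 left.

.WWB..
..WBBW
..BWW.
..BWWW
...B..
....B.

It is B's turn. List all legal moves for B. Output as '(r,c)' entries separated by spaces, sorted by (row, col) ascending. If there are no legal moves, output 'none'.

(0,0): flips 2 -> legal
(0,4): no bracket -> illegal
(0,5): no bracket -> illegal
(1,0): no bracket -> illegal
(1,1): flips 1 -> legal
(2,1): flips 1 -> legal
(2,5): flips 3 -> legal
(4,2): no bracket -> illegal
(4,4): flips 3 -> legal
(4,5): no bracket -> illegal

Answer: (0,0) (1,1) (2,1) (2,5) (4,4)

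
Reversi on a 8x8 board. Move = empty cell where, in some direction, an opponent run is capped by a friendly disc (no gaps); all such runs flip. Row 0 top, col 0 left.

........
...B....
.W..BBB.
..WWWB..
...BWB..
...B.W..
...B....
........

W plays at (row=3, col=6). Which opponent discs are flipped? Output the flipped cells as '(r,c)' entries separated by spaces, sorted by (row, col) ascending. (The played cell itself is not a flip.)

Answer: (3,5)

Derivation:
Dir NW: opp run (2,5), next='.' -> no flip
Dir N: opp run (2,6), next='.' -> no flip
Dir NE: first cell '.' (not opp) -> no flip
Dir W: opp run (3,5) capped by W -> flip
Dir E: first cell '.' (not opp) -> no flip
Dir SW: opp run (4,5), next='.' -> no flip
Dir S: first cell '.' (not opp) -> no flip
Dir SE: first cell '.' (not opp) -> no flip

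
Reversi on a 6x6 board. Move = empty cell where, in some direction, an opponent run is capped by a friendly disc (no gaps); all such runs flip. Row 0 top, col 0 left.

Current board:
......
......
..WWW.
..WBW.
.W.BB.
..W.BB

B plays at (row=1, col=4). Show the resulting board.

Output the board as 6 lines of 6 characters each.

Answer: ......
....B.
..WWB.
..WBB.
.W.BB.
..W.BB

Derivation:
Place B at (1,4); scan 8 dirs for brackets.
Dir NW: first cell '.' (not opp) -> no flip
Dir N: first cell '.' (not opp) -> no flip
Dir NE: first cell '.' (not opp) -> no flip
Dir W: first cell '.' (not opp) -> no flip
Dir E: first cell '.' (not opp) -> no flip
Dir SW: opp run (2,3) (3,2) (4,1), next='.' -> no flip
Dir S: opp run (2,4) (3,4) capped by B -> flip
Dir SE: first cell '.' (not opp) -> no flip
All flips: (2,4) (3,4)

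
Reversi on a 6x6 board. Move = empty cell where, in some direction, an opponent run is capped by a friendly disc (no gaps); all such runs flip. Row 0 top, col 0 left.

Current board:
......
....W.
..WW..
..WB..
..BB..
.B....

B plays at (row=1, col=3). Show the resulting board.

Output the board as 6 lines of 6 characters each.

Place B at (1,3); scan 8 dirs for brackets.
Dir NW: first cell '.' (not opp) -> no flip
Dir N: first cell '.' (not opp) -> no flip
Dir NE: first cell '.' (not opp) -> no flip
Dir W: first cell '.' (not opp) -> no flip
Dir E: opp run (1,4), next='.' -> no flip
Dir SW: opp run (2,2), next='.' -> no flip
Dir S: opp run (2,3) capped by B -> flip
Dir SE: first cell '.' (not opp) -> no flip
All flips: (2,3)

Answer: ......
...BW.
..WB..
..WB..
..BB..
.B....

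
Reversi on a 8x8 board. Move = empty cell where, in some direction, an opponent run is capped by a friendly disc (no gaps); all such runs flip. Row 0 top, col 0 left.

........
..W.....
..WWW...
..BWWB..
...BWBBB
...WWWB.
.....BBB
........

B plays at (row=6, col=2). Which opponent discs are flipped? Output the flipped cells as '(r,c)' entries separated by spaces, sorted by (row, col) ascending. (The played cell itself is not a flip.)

Dir NW: first cell '.' (not opp) -> no flip
Dir N: first cell '.' (not opp) -> no flip
Dir NE: opp run (5,3) (4,4) capped by B -> flip
Dir W: first cell '.' (not opp) -> no flip
Dir E: first cell '.' (not opp) -> no flip
Dir SW: first cell '.' (not opp) -> no flip
Dir S: first cell '.' (not opp) -> no flip
Dir SE: first cell '.' (not opp) -> no flip

Answer: (4,4) (5,3)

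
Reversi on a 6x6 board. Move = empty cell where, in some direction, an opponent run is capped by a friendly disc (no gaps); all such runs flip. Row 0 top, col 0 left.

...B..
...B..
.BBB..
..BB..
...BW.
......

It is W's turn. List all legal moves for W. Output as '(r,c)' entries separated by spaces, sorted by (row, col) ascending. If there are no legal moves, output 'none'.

Answer: (1,1) (4,2)

Derivation:
(0,2): no bracket -> illegal
(0,4): no bracket -> illegal
(1,0): no bracket -> illegal
(1,1): flips 2 -> legal
(1,2): no bracket -> illegal
(1,4): no bracket -> illegal
(2,0): no bracket -> illegal
(2,4): no bracket -> illegal
(3,0): no bracket -> illegal
(3,1): no bracket -> illegal
(3,4): no bracket -> illegal
(4,1): no bracket -> illegal
(4,2): flips 1 -> legal
(5,2): no bracket -> illegal
(5,3): no bracket -> illegal
(5,4): no bracket -> illegal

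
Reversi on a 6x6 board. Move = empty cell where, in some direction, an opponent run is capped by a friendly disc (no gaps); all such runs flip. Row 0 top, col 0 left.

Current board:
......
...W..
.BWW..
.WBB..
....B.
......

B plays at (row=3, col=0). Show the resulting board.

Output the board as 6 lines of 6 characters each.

Place B at (3,0); scan 8 dirs for brackets.
Dir NW: edge -> no flip
Dir N: first cell '.' (not opp) -> no flip
Dir NE: first cell 'B' (not opp) -> no flip
Dir W: edge -> no flip
Dir E: opp run (3,1) capped by B -> flip
Dir SW: edge -> no flip
Dir S: first cell '.' (not opp) -> no flip
Dir SE: first cell '.' (not opp) -> no flip
All flips: (3,1)

Answer: ......
...W..
.BWW..
BBBB..
....B.
......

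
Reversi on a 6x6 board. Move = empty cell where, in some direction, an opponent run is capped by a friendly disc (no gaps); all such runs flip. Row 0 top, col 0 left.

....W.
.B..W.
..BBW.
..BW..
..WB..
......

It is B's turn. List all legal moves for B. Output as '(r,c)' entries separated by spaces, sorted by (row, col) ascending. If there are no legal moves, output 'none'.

(0,3): no bracket -> illegal
(0,5): flips 1 -> legal
(1,3): no bracket -> illegal
(1,5): no bracket -> illegal
(2,5): flips 1 -> legal
(3,1): no bracket -> illegal
(3,4): flips 1 -> legal
(3,5): no bracket -> illegal
(4,1): flips 1 -> legal
(4,4): flips 1 -> legal
(5,1): no bracket -> illegal
(5,2): flips 1 -> legal
(5,3): no bracket -> illegal

Answer: (0,5) (2,5) (3,4) (4,1) (4,4) (5,2)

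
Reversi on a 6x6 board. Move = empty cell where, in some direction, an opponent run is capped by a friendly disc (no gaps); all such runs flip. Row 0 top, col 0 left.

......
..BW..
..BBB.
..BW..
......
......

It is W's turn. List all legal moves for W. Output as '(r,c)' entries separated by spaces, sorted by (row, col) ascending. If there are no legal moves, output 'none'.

Answer: (1,1) (1,5) (3,1) (3,5)

Derivation:
(0,1): no bracket -> illegal
(0,2): no bracket -> illegal
(0,3): no bracket -> illegal
(1,1): flips 2 -> legal
(1,4): no bracket -> illegal
(1,5): flips 1 -> legal
(2,1): no bracket -> illegal
(2,5): no bracket -> illegal
(3,1): flips 2 -> legal
(3,4): no bracket -> illegal
(3,5): flips 1 -> legal
(4,1): no bracket -> illegal
(4,2): no bracket -> illegal
(4,3): no bracket -> illegal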